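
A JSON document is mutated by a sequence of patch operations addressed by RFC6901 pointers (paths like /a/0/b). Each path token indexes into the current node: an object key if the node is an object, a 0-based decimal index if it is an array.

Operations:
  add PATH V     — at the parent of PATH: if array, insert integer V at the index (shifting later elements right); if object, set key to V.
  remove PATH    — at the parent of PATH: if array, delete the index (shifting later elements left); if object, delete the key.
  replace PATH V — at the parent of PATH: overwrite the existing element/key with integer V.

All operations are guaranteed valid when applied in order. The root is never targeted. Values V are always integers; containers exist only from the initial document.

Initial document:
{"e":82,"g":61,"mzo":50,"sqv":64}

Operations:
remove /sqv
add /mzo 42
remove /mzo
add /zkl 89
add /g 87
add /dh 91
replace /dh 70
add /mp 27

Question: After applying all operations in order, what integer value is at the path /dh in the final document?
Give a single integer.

After op 1 (remove /sqv): {"e":82,"g":61,"mzo":50}
After op 2 (add /mzo 42): {"e":82,"g":61,"mzo":42}
After op 3 (remove /mzo): {"e":82,"g":61}
After op 4 (add /zkl 89): {"e":82,"g":61,"zkl":89}
After op 5 (add /g 87): {"e":82,"g":87,"zkl":89}
After op 6 (add /dh 91): {"dh":91,"e":82,"g":87,"zkl":89}
After op 7 (replace /dh 70): {"dh":70,"e":82,"g":87,"zkl":89}
After op 8 (add /mp 27): {"dh":70,"e":82,"g":87,"mp":27,"zkl":89}
Value at /dh: 70

Answer: 70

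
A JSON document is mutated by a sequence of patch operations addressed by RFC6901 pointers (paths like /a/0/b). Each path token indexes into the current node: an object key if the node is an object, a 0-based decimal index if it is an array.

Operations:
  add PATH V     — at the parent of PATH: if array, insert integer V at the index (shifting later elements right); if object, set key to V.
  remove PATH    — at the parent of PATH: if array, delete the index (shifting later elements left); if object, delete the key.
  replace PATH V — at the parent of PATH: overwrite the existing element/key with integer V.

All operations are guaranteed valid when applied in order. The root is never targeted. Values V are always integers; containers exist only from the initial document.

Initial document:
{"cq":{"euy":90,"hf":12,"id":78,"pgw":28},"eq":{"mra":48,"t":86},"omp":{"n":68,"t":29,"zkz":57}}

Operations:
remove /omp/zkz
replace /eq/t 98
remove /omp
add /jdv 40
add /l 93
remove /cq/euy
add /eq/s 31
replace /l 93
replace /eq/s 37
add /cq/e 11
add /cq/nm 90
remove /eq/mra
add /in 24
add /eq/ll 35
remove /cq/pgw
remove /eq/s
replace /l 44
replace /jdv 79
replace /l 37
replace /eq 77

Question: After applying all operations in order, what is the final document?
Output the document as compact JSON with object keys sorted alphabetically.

After op 1 (remove /omp/zkz): {"cq":{"euy":90,"hf":12,"id":78,"pgw":28},"eq":{"mra":48,"t":86},"omp":{"n":68,"t":29}}
After op 2 (replace /eq/t 98): {"cq":{"euy":90,"hf":12,"id":78,"pgw":28},"eq":{"mra":48,"t":98},"omp":{"n":68,"t":29}}
After op 3 (remove /omp): {"cq":{"euy":90,"hf":12,"id":78,"pgw":28},"eq":{"mra":48,"t":98}}
After op 4 (add /jdv 40): {"cq":{"euy":90,"hf":12,"id":78,"pgw":28},"eq":{"mra":48,"t":98},"jdv":40}
After op 5 (add /l 93): {"cq":{"euy":90,"hf":12,"id":78,"pgw":28},"eq":{"mra":48,"t":98},"jdv":40,"l":93}
After op 6 (remove /cq/euy): {"cq":{"hf":12,"id":78,"pgw":28},"eq":{"mra":48,"t":98},"jdv":40,"l":93}
After op 7 (add /eq/s 31): {"cq":{"hf":12,"id":78,"pgw":28},"eq":{"mra":48,"s":31,"t":98},"jdv":40,"l":93}
After op 8 (replace /l 93): {"cq":{"hf":12,"id":78,"pgw":28},"eq":{"mra":48,"s":31,"t":98},"jdv":40,"l":93}
After op 9 (replace /eq/s 37): {"cq":{"hf":12,"id":78,"pgw":28},"eq":{"mra":48,"s":37,"t":98},"jdv":40,"l":93}
After op 10 (add /cq/e 11): {"cq":{"e":11,"hf":12,"id":78,"pgw":28},"eq":{"mra":48,"s":37,"t":98},"jdv":40,"l":93}
After op 11 (add /cq/nm 90): {"cq":{"e":11,"hf":12,"id":78,"nm":90,"pgw":28},"eq":{"mra":48,"s":37,"t":98},"jdv":40,"l":93}
After op 12 (remove /eq/mra): {"cq":{"e":11,"hf":12,"id":78,"nm":90,"pgw":28},"eq":{"s":37,"t":98},"jdv":40,"l":93}
After op 13 (add /in 24): {"cq":{"e":11,"hf":12,"id":78,"nm":90,"pgw":28},"eq":{"s":37,"t":98},"in":24,"jdv":40,"l":93}
After op 14 (add /eq/ll 35): {"cq":{"e":11,"hf":12,"id":78,"nm":90,"pgw":28},"eq":{"ll":35,"s":37,"t":98},"in":24,"jdv":40,"l":93}
After op 15 (remove /cq/pgw): {"cq":{"e":11,"hf":12,"id":78,"nm":90},"eq":{"ll":35,"s":37,"t":98},"in":24,"jdv":40,"l":93}
After op 16 (remove /eq/s): {"cq":{"e":11,"hf":12,"id":78,"nm":90},"eq":{"ll":35,"t":98},"in":24,"jdv":40,"l":93}
After op 17 (replace /l 44): {"cq":{"e":11,"hf":12,"id":78,"nm":90},"eq":{"ll":35,"t":98},"in":24,"jdv":40,"l":44}
After op 18 (replace /jdv 79): {"cq":{"e":11,"hf":12,"id":78,"nm":90},"eq":{"ll":35,"t":98},"in":24,"jdv":79,"l":44}
After op 19 (replace /l 37): {"cq":{"e":11,"hf":12,"id":78,"nm":90},"eq":{"ll":35,"t":98},"in":24,"jdv":79,"l":37}
After op 20 (replace /eq 77): {"cq":{"e":11,"hf":12,"id":78,"nm":90},"eq":77,"in":24,"jdv":79,"l":37}

Answer: {"cq":{"e":11,"hf":12,"id":78,"nm":90},"eq":77,"in":24,"jdv":79,"l":37}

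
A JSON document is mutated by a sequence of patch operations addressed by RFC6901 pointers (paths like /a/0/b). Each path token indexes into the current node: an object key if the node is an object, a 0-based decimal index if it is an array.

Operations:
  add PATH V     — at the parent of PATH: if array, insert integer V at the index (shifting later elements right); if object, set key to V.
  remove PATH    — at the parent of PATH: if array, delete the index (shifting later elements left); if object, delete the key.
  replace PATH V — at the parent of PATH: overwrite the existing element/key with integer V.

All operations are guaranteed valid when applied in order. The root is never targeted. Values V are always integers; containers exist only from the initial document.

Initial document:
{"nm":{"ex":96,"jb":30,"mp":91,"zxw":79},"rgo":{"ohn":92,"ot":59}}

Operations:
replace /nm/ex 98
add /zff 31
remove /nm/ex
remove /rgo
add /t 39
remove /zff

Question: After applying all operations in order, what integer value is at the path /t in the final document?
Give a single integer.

After op 1 (replace /nm/ex 98): {"nm":{"ex":98,"jb":30,"mp":91,"zxw":79},"rgo":{"ohn":92,"ot":59}}
After op 2 (add /zff 31): {"nm":{"ex":98,"jb":30,"mp":91,"zxw":79},"rgo":{"ohn":92,"ot":59},"zff":31}
After op 3 (remove /nm/ex): {"nm":{"jb":30,"mp":91,"zxw":79},"rgo":{"ohn":92,"ot":59},"zff":31}
After op 4 (remove /rgo): {"nm":{"jb":30,"mp":91,"zxw":79},"zff":31}
After op 5 (add /t 39): {"nm":{"jb":30,"mp":91,"zxw":79},"t":39,"zff":31}
After op 6 (remove /zff): {"nm":{"jb":30,"mp":91,"zxw":79},"t":39}
Value at /t: 39

Answer: 39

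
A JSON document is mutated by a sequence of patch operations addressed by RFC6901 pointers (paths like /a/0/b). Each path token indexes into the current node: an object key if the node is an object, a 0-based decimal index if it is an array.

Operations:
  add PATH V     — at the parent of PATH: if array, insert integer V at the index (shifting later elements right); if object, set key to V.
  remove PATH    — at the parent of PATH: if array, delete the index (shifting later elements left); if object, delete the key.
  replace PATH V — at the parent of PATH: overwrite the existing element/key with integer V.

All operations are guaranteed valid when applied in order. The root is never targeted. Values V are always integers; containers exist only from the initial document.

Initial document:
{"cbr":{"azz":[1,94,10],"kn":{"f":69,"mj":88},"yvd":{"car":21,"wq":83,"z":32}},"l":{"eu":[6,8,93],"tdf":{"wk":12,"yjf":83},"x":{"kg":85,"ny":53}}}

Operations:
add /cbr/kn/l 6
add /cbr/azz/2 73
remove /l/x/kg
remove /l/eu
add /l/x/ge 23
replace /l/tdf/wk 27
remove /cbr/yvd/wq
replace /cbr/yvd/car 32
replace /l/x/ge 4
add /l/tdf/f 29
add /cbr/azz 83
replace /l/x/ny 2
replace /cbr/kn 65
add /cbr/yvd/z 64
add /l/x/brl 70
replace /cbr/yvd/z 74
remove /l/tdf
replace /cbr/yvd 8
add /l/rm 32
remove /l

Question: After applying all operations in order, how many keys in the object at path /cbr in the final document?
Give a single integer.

Answer: 3

Derivation:
After op 1 (add /cbr/kn/l 6): {"cbr":{"azz":[1,94,10],"kn":{"f":69,"l":6,"mj":88},"yvd":{"car":21,"wq":83,"z":32}},"l":{"eu":[6,8,93],"tdf":{"wk":12,"yjf":83},"x":{"kg":85,"ny":53}}}
After op 2 (add /cbr/azz/2 73): {"cbr":{"azz":[1,94,73,10],"kn":{"f":69,"l":6,"mj":88},"yvd":{"car":21,"wq":83,"z":32}},"l":{"eu":[6,8,93],"tdf":{"wk":12,"yjf":83},"x":{"kg":85,"ny":53}}}
After op 3 (remove /l/x/kg): {"cbr":{"azz":[1,94,73,10],"kn":{"f":69,"l":6,"mj":88},"yvd":{"car":21,"wq":83,"z":32}},"l":{"eu":[6,8,93],"tdf":{"wk":12,"yjf":83},"x":{"ny":53}}}
After op 4 (remove /l/eu): {"cbr":{"azz":[1,94,73,10],"kn":{"f":69,"l":6,"mj":88},"yvd":{"car":21,"wq":83,"z":32}},"l":{"tdf":{"wk":12,"yjf":83},"x":{"ny":53}}}
After op 5 (add /l/x/ge 23): {"cbr":{"azz":[1,94,73,10],"kn":{"f":69,"l":6,"mj":88},"yvd":{"car":21,"wq":83,"z":32}},"l":{"tdf":{"wk":12,"yjf":83},"x":{"ge":23,"ny":53}}}
After op 6 (replace /l/tdf/wk 27): {"cbr":{"azz":[1,94,73,10],"kn":{"f":69,"l":6,"mj":88},"yvd":{"car":21,"wq":83,"z":32}},"l":{"tdf":{"wk":27,"yjf":83},"x":{"ge":23,"ny":53}}}
After op 7 (remove /cbr/yvd/wq): {"cbr":{"azz":[1,94,73,10],"kn":{"f":69,"l":6,"mj":88},"yvd":{"car":21,"z":32}},"l":{"tdf":{"wk":27,"yjf":83},"x":{"ge":23,"ny":53}}}
After op 8 (replace /cbr/yvd/car 32): {"cbr":{"azz":[1,94,73,10],"kn":{"f":69,"l":6,"mj":88},"yvd":{"car":32,"z":32}},"l":{"tdf":{"wk":27,"yjf":83},"x":{"ge":23,"ny":53}}}
After op 9 (replace /l/x/ge 4): {"cbr":{"azz":[1,94,73,10],"kn":{"f":69,"l":6,"mj":88},"yvd":{"car":32,"z":32}},"l":{"tdf":{"wk":27,"yjf":83},"x":{"ge":4,"ny":53}}}
After op 10 (add /l/tdf/f 29): {"cbr":{"azz":[1,94,73,10],"kn":{"f":69,"l":6,"mj":88},"yvd":{"car":32,"z":32}},"l":{"tdf":{"f":29,"wk":27,"yjf":83},"x":{"ge":4,"ny":53}}}
After op 11 (add /cbr/azz 83): {"cbr":{"azz":83,"kn":{"f":69,"l":6,"mj":88},"yvd":{"car":32,"z":32}},"l":{"tdf":{"f":29,"wk":27,"yjf":83},"x":{"ge":4,"ny":53}}}
After op 12 (replace /l/x/ny 2): {"cbr":{"azz":83,"kn":{"f":69,"l":6,"mj":88},"yvd":{"car":32,"z":32}},"l":{"tdf":{"f":29,"wk":27,"yjf":83},"x":{"ge":4,"ny":2}}}
After op 13 (replace /cbr/kn 65): {"cbr":{"azz":83,"kn":65,"yvd":{"car":32,"z":32}},"l":{"tdf":{"f":29,"wk":27,"yjf":83},"x":{"ge":4,"ny":2}}}
After op 14 (add /cbr/yvd/z 64): {"cbr":{"azz":83,"kn":65,"yvd":{"car":32,"z":64}},"l":{"tdf":{"f":29,"wk":27,"yjf":83},"x":{"ge":4,"ny":2}}}
After op 15 (add /l/x/brl 70): {"cbr":{"azz":83,"kn":65,"yvd":{"car":32,"z":64}},"l":{"tdf":{"f":29,"wk":27,"yjf":83},"x":{"brl":70,"ge":4,"ny":2}}}
After op 16 (replace /cbr/yvd/z 74): {"cbr":{"azz":83,"kn":65,"yvd":{"car":32,"z":74}},"l":{"tdf":{"f":29,"wk":27,"yjf":83},"x":{"brl":70,"ge":4,"ny":2}}}
After op 17 (remove /l/tdf): {"cbr":{"azz":83,"kn":65,"yvd":{"car":32,"z":74}},"l":{"x":{"brl":70,"ge":4,"ny":2}}}
After op 18 (replace /cbr/yvd 8): {"cbr":{"azz":83,"kn":65,"yvd":8},"l":{"x":{"brl":70,"ge":4,"ny":2}}}
After op 19 (add /l/rm 32): {"cbr":{"azz":83,"kn":65,"yvd":8},"l":{"rm":32,"x":{"brl":70,"ge":4,"ny":2}}}
After op 20 (remove /l): {"cbr":{"azz":83,"kn":65,"yvd":8}}
Size at path /cbr: 3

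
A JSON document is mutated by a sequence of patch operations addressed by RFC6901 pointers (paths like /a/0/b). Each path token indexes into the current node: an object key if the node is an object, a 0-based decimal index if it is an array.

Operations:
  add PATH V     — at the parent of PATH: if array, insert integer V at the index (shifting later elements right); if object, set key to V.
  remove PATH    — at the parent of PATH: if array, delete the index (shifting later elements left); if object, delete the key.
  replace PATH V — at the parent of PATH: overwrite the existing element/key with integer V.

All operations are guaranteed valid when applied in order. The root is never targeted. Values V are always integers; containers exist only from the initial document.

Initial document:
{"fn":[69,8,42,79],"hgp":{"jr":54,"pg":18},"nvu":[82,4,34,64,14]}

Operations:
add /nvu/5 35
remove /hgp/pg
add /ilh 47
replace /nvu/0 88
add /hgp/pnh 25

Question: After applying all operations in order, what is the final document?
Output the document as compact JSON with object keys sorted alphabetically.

After op 1 (add /nvu/5 35): {"fn":[69,8,42,79],"hgp":{"jr":54,"pg":18},"nvu":[82,4,34,64,14,35]}
After op 2 (remove /hgp/pg): {"fn":[69,8,42,79],"hgp":{"jr":54},"nvu":[82,4,34,64,14,35]}
After op 3 (add /ilh 47): {"fn":[69,8,42,79],"hgp":{"jr":54},"ilh":47,"nvu":[82,4,34,64,14,35]}
After op 4 (replace /nvu/0 88): {"fn":[69,8,42,79],"hgp":{"jr":54},"ilh":47,"nvu":[88,4,34,64,14,35]}
After op 5 (add /hgp/pnh 25): {"fn":[69,8,42,79],"hgp":{"jr":54,"pnh":25},"ilh":47,"nvu":[88,4,34,64,14,35]}

Answer: {"fn":[69,8,42,79],"hgp":{"jr":54,"pnh":25},"ilh":47,"nvu":[88,4,34,64,14,35]}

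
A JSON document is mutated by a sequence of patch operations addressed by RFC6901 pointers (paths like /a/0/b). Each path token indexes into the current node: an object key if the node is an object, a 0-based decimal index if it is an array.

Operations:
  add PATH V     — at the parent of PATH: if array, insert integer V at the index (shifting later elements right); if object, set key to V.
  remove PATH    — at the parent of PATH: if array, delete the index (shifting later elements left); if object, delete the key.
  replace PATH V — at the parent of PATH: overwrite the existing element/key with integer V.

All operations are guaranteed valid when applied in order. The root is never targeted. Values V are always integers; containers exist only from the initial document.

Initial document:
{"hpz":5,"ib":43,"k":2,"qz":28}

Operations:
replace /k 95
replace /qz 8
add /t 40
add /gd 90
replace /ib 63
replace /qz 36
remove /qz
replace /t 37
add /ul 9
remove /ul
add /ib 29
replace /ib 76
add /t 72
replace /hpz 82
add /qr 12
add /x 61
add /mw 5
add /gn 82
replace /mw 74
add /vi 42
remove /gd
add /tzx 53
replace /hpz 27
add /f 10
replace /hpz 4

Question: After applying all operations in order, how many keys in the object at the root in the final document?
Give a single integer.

After op 1 (replace /k 95): {"hpz":5,"ib":43,"k":95,"qz":28}
After op 2 (replace /qz 8): {"hpz":5,"ib":43,"k":95,"qz":8}
After op 3 (add /t 40): {"hpz":5,"ib":43,"k":95,"qz":8,"t":40}
After op 4 (add /gd 90): {"gd":90,"hpz":5,"ib":43,"k":95,"qz":8,"t":40}
After op 5 (replace /ib 63): {"gd":90,"hpz":5,"ib":63,"k":95,"qz":8,"t":40}
After op 6 (replace /qz 36): {"gd":90,"hpz":5,"ib":63,"k":95,"qz":36,"t":40}
After op 7 (remove /qz): {"gd":90,"hpz":5,"ib":63,"k":95,"t":40}
After op 8 (replace /t 37): {"gd":90,"hpz":5,"ib":63,"k":95,"t":37}
After op 9 (add /ul 9): {"gd":90,"hpz":5,"ib":63,"k":95,"t":37,"ul":9}
After op 10 (remove /ul): {"gd":90,"hpz":5,"ib":63,"k":95,"t":37}
After op 11 (add /ib 29): {"gd":90,"hpz":5,"ib":29,"k":95,"t":37}
After op 12 (replace /ib 76): {"gd":90,"hpz":5,"ib":76,"k":95,"t":37}
After op 13 (add /t 72): {"gd":90,"hpz":5,"ib":76,"k":95,"t":72}
After op 14 (replace /hpz 82): {"gd":90,"hpz":82,"ib":76,"k":95,"t":72}
After op 15 (add /qr 12): {"gd":90,"hpz":82,"ib":76,"k":95,"qr":12,"t":72}
After op 16 (add /x 61): {"gd":90,"hpz":82,"ib":76,"k":95,"qr":12,"t":72,"x":61}
After op 17 (add /mw 5): {"gd":90,"hpz":82,"ib":76,"k":95,"mw":5,"qr":12,"t":72,"x":61}
After op 18 (add /gn 82): {"gd":90,"gn":82,"hpz":82,"ib":76,"k":95,"mw":5,"qr":12,"t":72,"x":61}
After op 19 (replace /mw 74): {"gd":90,"gn":82,"hpz":82,"ib":76,"k":95,"mw":74,"qr":12,"t":72,"x":61}
After op 20 (add /vi 42): {"gd":90,"gn":82,"hpz":82,"ib":76,"k":95,"mw":74,"qr":12,"t":72,"vi":42,"x":61}
After op 21 (remove /gd): {"gn":82,"hpz":82,"ib":76,"k":95,"mw":74,"qr":12,"t":72,"vi":42,"x":61}
After op 22 (add /tzx 53): {"gn":82,"hpz":82,"ib":76,"k":95,"mw":74,"qr":12,"t":72,"tzx":53,"vi":42,"x":61}
After op 23 (replace /hpz 27): {"gn":82,"hpz":27,"ib":76,"k":95,"mw":74,"qr":12,"t":72,"tzx":53,"vi":42,"x":61}
After op 24 (add /f 10): {"f":10,"gn":82,"hpz":27,"ib":76,"k":95,"mw":74,"qr":12,"t":72,"tzx":53,"vi":42,"x":61}
After op 25 (replace /hpz 4): {"f":10,"gn":82,"hpz":4,"ib":76,"k":95,"mw":74,"qr":12,"t":72,"tzx":53,"vi":42,"x":61}
Size at the root: 11

Answer: 11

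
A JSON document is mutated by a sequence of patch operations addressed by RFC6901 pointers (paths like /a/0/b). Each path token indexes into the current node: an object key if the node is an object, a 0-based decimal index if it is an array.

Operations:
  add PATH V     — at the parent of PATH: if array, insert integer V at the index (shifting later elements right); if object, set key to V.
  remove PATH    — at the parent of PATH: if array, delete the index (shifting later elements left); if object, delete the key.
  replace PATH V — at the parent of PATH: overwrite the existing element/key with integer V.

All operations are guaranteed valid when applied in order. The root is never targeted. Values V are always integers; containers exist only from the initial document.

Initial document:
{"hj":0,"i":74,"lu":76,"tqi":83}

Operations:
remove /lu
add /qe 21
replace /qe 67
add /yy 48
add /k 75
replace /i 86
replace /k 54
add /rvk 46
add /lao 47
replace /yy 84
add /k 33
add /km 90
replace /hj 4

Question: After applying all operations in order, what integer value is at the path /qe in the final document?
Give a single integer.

After op 1 (remove /lu): {"hj":0,"i":74,"tqi":83}
After op 2 (add /qe 21): {"hj":0,"i":74,"qe":21,"tqi":83}
After op 3 (replace /qe 67): {"hj":0,"i":74,"qe":67,"tqi":83}
After op 4 (add /yy 48): {"hj":0,"i":74,"qe":67,"tqi":83,"yy":48}
After op 5 (add /k 75): {"hj":0,"i":74,"k":75,"qe":67,"tqi":83,"yy":48}
After op 6 (replace /i 86): {"hj":0,"i":86,"k":75,"qe":67,"tqi":83,"yy":48}
After op 7 (replace /k 54): {"hj":0,"i":86,"k":54,"qe":67,"tqi":83,"yy":48}
After op 8 (add /rvk 46): {"hj":0,"i":86,"k":54,"qe":67,"rvk":46,"tqi":83,"yy":48}
After op 9 (add /lao 47): {"hj":0,"i":86,"k":54,"lao":47,"qe":67,"rvk":46,"tqi":83,"yy":48}
After op 10 (replace /yy 84): {"hj":0,"i":86,"k":54,"lao":47,"qe":67,"rvk":46,"tqi":83,"yy":84}
After op 11 (add /k 33): {"hj":0,"i":86,"k":33,"lao":47,"qe":67,"rvk":46,"tqi":83,"yy":84}
After op 12 (add /km 90): {"hj":0,"i":86,"k":33,"km":90,"lao":47,"qe":67,"rvk":46,"tqi":83,"yy":84}
After op 13 (replace /hj 4): {"hj":4,"i":86,"k":33,"km":90,"lao":47,"qe":67,"rvk":46,"tqi":83,"yy":84}
Value at /qe: 67

Answer: 67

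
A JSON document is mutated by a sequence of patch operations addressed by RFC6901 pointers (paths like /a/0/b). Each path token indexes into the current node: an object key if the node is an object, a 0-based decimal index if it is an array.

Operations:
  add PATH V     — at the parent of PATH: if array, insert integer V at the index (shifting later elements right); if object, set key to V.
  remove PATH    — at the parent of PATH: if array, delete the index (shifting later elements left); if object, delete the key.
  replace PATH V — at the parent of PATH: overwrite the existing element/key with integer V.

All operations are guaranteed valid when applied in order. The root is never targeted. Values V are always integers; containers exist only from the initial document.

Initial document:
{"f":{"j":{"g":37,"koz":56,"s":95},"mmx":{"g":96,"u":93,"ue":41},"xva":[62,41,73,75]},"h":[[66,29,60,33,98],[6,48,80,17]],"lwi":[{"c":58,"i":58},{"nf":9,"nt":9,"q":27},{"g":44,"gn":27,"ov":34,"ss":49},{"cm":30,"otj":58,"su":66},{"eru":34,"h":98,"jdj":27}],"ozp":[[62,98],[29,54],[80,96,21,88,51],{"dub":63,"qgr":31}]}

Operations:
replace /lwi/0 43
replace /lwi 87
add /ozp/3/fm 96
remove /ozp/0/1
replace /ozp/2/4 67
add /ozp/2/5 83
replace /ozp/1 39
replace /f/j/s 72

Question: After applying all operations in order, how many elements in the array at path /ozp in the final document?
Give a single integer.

Answer: 4

Derivation:
After op 1 (replace /lwi/0 43): {"f":{"j":{"g":37,"koz":56,"s":95},"mmx":{"g":96,"u":93,"ue":41},"xva":[62,41,73,75]},"h":[[66,29,60,33,98],[6,48,80,17]],"lwi":[43,{"nf":9,"nt":9,"q":27},{"g":44,"gn":27,"ov":34,"ss":49},{"cm":30,"otj":58,"su":66},{"eru":34,"h":98,"jdj":27}],"ozp":[[62,98],[29,54],[80,96,21,88,51],{"dub":63,"qgr":31}]}
After op 2 (replace /lwi 87): {"f":{"j":{"g":37,"koz":56,"s":95},"mmx":{"g":96,"u":93,"ue":41},"xva":[62,41,73,75]},"h":[[66,29,60,33,98],[6,48,80,17]],"lwi":87,"ozp":[[62,98],[29,54],[80,96,21,88,51],{"dub":63,"qgr":31}]}
After op 3 (add /ozp/3/fm 96): {"f":{"j":{"g":37,"koz":56,"s":95},"mmx":{"g":96,"u":93,"ue":41},"xva":[62,41,73,75]},"h":[[66,29,60,33,98],[6,48,80,17]],"lwi":87,"ozp":[[62,98],[29,54],[80,96,21,88,51],{"dub":63,"fm":96,"qgr":31}]}
After op 4 (remove /ozp/0/1): {"f":{"j":{"g":37,"koz":56,"s":95},"mmx":{"g":96,"u":93,"ue":41},"xva":[62,41,73,75]},"h":[[66,29,60,33,98],[6,48,80,17]],"lwi":87,"ozp":[[62],[29,54],[80,96,21,88,51],{"dub":63,"fm":96,"qgr":31}]}
After op 5 (replace /ozp/2/4 67): {"f":{"j":{"g":37,"koz":56,"s":95},"mmx":{"g":96,"u":93,"ue":41},"xva":[62,41,73,75]},"h":[[66,29,60,33,98],[6,48,80,17]],"lwi":87,"ozp":[[62],[29,54],[80,96,21,88,67],{"dub":63,"fm":96,"qgr":31}]}
After op 6 (add /ozp/2/5 83): {"f":{"j":{"g":37,"koz":56,"s":95},"mmx":{"g":96,"u":93,"ue":41},"xva":[62,41,73,75]},"h":[[66,29,60,33,98],[6,48,80,17]],"lwi":87,"ozp":[[62],[29,54],[80,96,21,88,67,83],{"dub":63,"fm":96,"qgr":31}]}
After op 7 (replace /ozp/1 39): {"f":{"j":{"g":37,"koz":56,"s":95},"mmx":{"g":96,"u":93,"ue":41},"xva":[62,41,73,75]},"h":[[66,29,60,33,98],[6,48,80,17]],"lwi":87,"ozp":[[62],39,[80,96,21,88,67,83],{"dub":63,"fm":96,"qgr":31}]}
After op 8 (replace /f/j/s 72): {"f":{"j":{"g":37,"koz":56,"s":72},"mmx":{"g":96,"u":93,"ue":41},"xva":[62,41,73,75]},"h":[[66,29,60,33,98],[6,48,80,17]],"lwi":87,"ozp":[[62],39,[80,96,21,88,67,83],{"dub":63,"fm":96,"qgr":31}]}
Size at path /ozp: 4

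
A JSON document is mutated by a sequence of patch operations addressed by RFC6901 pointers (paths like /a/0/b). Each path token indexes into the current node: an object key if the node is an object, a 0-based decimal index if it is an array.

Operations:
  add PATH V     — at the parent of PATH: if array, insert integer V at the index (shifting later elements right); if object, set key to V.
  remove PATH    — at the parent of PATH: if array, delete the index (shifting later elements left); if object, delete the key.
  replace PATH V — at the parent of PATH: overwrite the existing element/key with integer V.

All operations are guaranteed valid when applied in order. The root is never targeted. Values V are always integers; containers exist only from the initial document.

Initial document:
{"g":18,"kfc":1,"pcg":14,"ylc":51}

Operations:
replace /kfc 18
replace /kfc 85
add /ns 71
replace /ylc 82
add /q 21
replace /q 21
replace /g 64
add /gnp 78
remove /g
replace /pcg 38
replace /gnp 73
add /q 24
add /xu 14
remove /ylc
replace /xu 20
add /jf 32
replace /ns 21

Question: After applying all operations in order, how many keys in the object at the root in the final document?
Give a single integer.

After op 1 (replace /kfc 18): {"g":18,"kfc":18,"pcg":14,"ylc":51}
After op 2 (replace /kfc 85): {"g":18,"kfc":85,"pcg":14,"ylc":51}
After op 3 (add /ns 71): {"g":18,"kfc":85,"ns":71,"pcg":14,"ylc":51}
After op 4 (replace /ylc 82): {"g":18,"kfc":85,"ns":71,"pcg":14,"ylc":82}
After op 5 (add /q 21): {"g":18,"kfc":85,"ns":71,"pcg":14,"q":21,"ylc":82}
After op 6 (replace /q 21): {"g":18,"kfc":85,"ns":71,"pcg":14,"q":21,"ylc":82}
After op 7 (replace /g 64): {"g":64,"kfc":85,"ns":71,"pcg":14,"q":21,"ylc":82}
After op 8 (add /gnp 78): {"g":64,"gnp":78,"kfc":85,"ns":71,"pcg":14,"q":21,"ylc":82}
After op 9 (remove /g): {"gnp":78,"kfc":85,"ns":71,"pcg":14,"q":21,"ylc":82}
After op 10 (replace /pcg 38): {"gnp":78,"kfc":85,"ns":71,"pcg":38,"q":21,"ylc":82}
After op 11 (replace /gnp 73): {"gnp":73,"kfc":85,"ns":71,"pcg":38,"q":21,"ylc":82}
After op 12 (add /q 24): {"gnp":73,"kfc":85,"ns":71,"pcg":38,"q":24,"ylc":82}
After op 13 (add /xu 14): {"gnp":73,"kfc":85,"ns":71,"pcg":38,"q":24,"xu":14,"ylc":82}
After op 14 (remove /ylc): {"gnp":73,"kfc":85,"ns":71,"pcg":38,"q":24,"xu":14}
After op 15 (replace /xu 20): {"gnp":73,"kfc":85,"ns":71,"pcg":38,"q":24,"xu":20}
After op 16 (add /jf 32): {"gnp":73,"jf":32,"kfc":85,"ns":71,"pcg":38,"q":24,"xu":20}
After op 17 (replace /ns 21): {"gnp":73,"jf":32,"kfc":85,"ns":21,"pcg":38,"q":24,"xu":20}
Size at the root: 7

Answer: 7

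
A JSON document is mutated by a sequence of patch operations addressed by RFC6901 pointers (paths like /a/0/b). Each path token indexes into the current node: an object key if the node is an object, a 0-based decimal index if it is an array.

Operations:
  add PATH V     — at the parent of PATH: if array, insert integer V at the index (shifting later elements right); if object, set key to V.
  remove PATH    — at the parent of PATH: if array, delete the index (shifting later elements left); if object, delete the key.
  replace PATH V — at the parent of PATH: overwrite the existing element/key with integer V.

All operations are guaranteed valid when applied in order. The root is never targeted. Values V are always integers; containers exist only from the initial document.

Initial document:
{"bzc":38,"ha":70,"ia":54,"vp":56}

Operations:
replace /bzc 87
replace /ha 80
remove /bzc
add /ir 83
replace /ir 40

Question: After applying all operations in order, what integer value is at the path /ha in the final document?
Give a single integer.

Answer: 80

Derivation:
After op 1 (replace /bzc 87): {"bzc":87,"ha":70,"ia":54,"vp":56}
After op 2 (replace /ha 80): {"bzc":87,"ha":80,"ia":54,"vp":56}
After op 3 (remove /bzc): {"ha":80,"ia":54,"vp":56}
After op 4 (add /ir 83): {"ha":80,"ia":54,"ir":83,"vp":56}
After op 5 (replace /ir 40): {"ha":80,"ia":54,"ir":40,"vp":56}
Value at /ha: 80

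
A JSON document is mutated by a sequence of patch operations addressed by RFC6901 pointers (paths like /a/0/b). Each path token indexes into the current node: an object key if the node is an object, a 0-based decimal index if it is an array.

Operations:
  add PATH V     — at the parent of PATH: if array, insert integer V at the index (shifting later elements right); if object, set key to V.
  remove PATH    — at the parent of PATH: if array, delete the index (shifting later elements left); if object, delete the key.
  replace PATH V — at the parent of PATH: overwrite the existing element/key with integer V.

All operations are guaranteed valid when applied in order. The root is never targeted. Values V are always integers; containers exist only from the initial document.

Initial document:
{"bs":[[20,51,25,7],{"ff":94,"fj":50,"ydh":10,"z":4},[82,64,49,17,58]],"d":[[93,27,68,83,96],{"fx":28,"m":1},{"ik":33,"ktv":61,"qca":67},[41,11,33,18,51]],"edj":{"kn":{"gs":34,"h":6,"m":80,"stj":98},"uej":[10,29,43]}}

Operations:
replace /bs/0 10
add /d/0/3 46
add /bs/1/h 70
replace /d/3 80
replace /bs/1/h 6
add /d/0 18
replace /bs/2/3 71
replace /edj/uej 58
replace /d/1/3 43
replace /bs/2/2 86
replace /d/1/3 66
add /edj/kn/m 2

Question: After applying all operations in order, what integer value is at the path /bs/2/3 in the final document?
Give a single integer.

After op 1 (replace /bs/0 10): {"bs":[10,{"ff":94,"fj":50,"ydh":10,"z":4},[82,64,49,17,58]],"d":[[93,27,68,83,96],{"fx":28,"m":1},{"ik":33,"ktv":61,"qca":67},[41,11,33,18,51]],"edj":{"kn":{"gs":34,"h":6,"m":80,"stj":98},"uej":[10,29,43]}}
After op 2 (add /d/0/3 46): {"bs":[10,{"ff":94,"fj":50,"ydh":10,"z":4},[82,64,49,17,58]],"d":[[93,27,68,46,83,96],{"fx":28,"m":1},{"ik":33,"ktv":61,"qca":67},[41,11,33,18,51]],"edj":{"kn":{"gs":34,"h":6,"m":80,"stj":98},"uej":[10,29,43]}}
After op 3 (add /bs/1/h 70): {"bs":[10,{"ff":94,"fj":50,"h":70,"ydh":10,"z":4},[82,64,49,17,58]],"d":[[93,27,68,46,83,96],{"fx":28,"m":1},{"ik":33,"ktv":61,"qca":67},[41,11,33,18,51]],"edj":{"kn":{"gs":34,"h":6,"m":80,"stj":98},"uej":[10,29,43]}}
After op 4 (replace /d/3 80): {"bs":[10,{"ff":94,"fj":50,"h":70,"ydh":10,"z":4},[82,64,49,17,58]],"d":[[93,27,68,46,83,96],{"fx":28,"m":1},{"ik":33,"ktv":61,"qca":67},80],"edj":{"kn":{"gs":34,"h":6,"m":80,"stj":98},"uej":[10,29,43]}}
After op 5 (replace /bs/1/h 6): {"bs":[10,{"ff":94,"fj":50,"h":6,"ydh":10,"z":4},[82,64,49,17,58]],"d":[[93,27,68,46,83,96],{"fx":28,"m":1},{"ik":33,"ktv":61,"qca":67},80],"edj":{"kn":{"gs":34,"h":6,"m":80,"stj":98},"uej":[10,29,43]}}
After op 6 (add /d/0 18): {"bs":[10,{"ff":94,"fj":50,"h":6,"ydh":10,"z":4},[82,64,49,17,58]],"d":[18,[93,27,68,46,83,96],{"fx":28,"m":1},{"ik":33,"ktv":61,"qca":67},80],"edj":{"kn":{"gs":34,"h":6,"m":80,"stj":98},"uej":[10,29,43]}}
After op 7 (replace /bs/2/3 71): {"bs":[10,{"ff":94,"fj":50,"h":6,"ydh":10,"z":4},[82,64,49,71,58]],"d":[18,[93,27,68,46,83,96],{"fx":28,"m":1},{"ik":33,"ktv":61,"qca":67},80],"edj":{"kn":{"gs":34,"h":6,"m":80,"stj":98},"uej":[10,29,43]}}
After op 8 (replace /edj/uej 58): {"bs":[10,{"ff":94,"fj":50,"h":6,"ydh":10,"z":4},[82,64,49,71,58]],"d":[18,[93,27,68,46,83,96],{"fx":28,"m":1},{"ik":33,"ktv":61,"qca":67},80],"edj":{"kn":{"gs":34,"h":6,"m":80,"stj":98},"uej":58}}
After op 9 (replace /d/1/3 43): {"bs":[10,{"ff":94,"fj":50,"h":6,"ydh":10,"z":4},[82,64,49,71,58]],"d":[18,[93,27,68,43,83,96],{"fx":28,"m":1},{"ik":33,"ktv":61,"qca":67},80],"edj":{"kn":{"gs":34,"h":6,"m":80,"stj":98},"uej":58}}
After op 10 (replace /bs/2/2 86): {"bs":[10,{"ff":94,"fj":50,"h":6,"ydh":10,"z":4},[82,64,86,71,58]],"d":[18,[93,27,68,43,83,96],{"fx":28,"m":1},{"ik":33,"ktv":61,"qca":67},80],"edj":{"kn":{"gs":34,"h":6,"m":80,"stj":98},"uej":58}}
After op 11 (replace /d/1/3 66): {"bs":[10,{"ff":94,"fj":50,"h":6,"ydh":10,"z":4},[82,64,86,71,58]],"d":[18,[93,27,68,66,83,96],{"fx":28,"m":1},{"ik":33,"ktv":61,"qca":67},80],"edj":{"kn":{"gs":34,"h":6,"m":80,"stj":98},"uej":58}}
After op 12 (add /edj/kn/m 2): {"bs":[10,{"ff":94,"fj":50,"h":6,"ydh":10,"z":4},[82,64,86,71,58]],"d":[18,[93,27,68,66,83,96],{"fx":28,"m":1},{"ik":33,"ktv":61,"qca":67},80],"edj":{"kn":{"gs":34,"h":6,"m":2,"stj":98},"uej":58}}
Value at /bs/2/3: 71

Answer: 71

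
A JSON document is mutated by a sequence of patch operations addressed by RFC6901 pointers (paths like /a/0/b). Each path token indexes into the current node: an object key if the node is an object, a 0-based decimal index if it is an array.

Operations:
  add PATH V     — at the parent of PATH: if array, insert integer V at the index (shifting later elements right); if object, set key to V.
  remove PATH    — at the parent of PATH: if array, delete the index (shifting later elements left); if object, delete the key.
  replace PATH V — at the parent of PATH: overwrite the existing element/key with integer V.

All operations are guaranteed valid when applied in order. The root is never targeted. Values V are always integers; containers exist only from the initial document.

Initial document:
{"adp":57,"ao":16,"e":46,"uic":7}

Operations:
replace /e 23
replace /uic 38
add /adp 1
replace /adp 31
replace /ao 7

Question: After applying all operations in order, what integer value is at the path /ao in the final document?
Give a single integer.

After op 1 (replace /e 23): {"adp":57,"ao":16,"e":23,"uic":7}
After op 2 (replace /uic 38): {"adp":57,"ao":16,"e":23,"uic":38}
After op 3 (add /adp 1): {"adp":1,"ao":16,"e":23,"uic":38}
After op 4 (replace /adp 31): {"adp":31,"ao":16,"e":23,"uic":38}
After op 5 (replace /ao 7): {"adp":31,"ao":7,"e":23,"uic":38}
Value at /ao: 7

Answer: 7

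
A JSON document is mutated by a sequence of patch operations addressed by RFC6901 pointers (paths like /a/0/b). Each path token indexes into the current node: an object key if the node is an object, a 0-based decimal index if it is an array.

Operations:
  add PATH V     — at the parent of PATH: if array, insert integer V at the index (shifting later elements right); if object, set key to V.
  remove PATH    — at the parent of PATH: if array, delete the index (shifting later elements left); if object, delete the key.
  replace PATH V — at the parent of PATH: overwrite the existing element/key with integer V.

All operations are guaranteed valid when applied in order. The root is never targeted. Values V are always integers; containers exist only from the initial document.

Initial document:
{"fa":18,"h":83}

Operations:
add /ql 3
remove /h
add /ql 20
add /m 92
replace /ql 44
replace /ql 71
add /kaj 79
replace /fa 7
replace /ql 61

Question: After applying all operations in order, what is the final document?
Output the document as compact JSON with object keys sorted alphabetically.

Answer: {"fa":7,"kaj":79,"m":92,"ql":61}

Derivation:
After op 1 (add /ql 3): {"fa":18,"h":83,"ql":3}
After op 2 (remove /h): {"fa":18,"ql":3}
After op 3 (add /ql 20): {"fa":18,"ql":20}
After op 4 (add /m 92): {"fa":18,"m":92,"ql":20}
After op 5 (replace /ql 44): {"fa":18,"m":92,"ql":44}
After op 6 (replace /ql 71): {"fa":18,"m":92,"ql":71}
After op 7 (add /kaj 79): {"fa":18,"kaj":79,"m":92,"ql":71}
After op 8 (replace /fa 7): {"fa":7,"kaj":79,"m":92,"ql":71}
After op 9 (replace /ql 61): {"fa":7,"kaj":79,"m":92,"ql":61}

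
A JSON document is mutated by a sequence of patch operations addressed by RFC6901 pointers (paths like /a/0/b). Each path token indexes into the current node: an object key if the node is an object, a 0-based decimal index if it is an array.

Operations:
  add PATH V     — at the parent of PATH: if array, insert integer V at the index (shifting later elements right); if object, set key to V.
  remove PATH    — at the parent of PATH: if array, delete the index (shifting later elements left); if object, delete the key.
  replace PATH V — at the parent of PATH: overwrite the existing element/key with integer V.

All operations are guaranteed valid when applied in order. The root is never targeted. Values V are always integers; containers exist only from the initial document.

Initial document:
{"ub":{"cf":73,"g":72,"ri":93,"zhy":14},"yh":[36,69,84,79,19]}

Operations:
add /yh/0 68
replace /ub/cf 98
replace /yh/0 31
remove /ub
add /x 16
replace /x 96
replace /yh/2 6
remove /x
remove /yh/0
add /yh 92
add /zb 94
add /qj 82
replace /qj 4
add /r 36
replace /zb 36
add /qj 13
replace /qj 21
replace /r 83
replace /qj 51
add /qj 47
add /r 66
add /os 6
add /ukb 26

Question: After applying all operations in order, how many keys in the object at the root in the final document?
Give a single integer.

Answer: 6

Derivation:
After op 1 (add /yh/0 68): {"ub":{"cf":73,"g":72,"ri":93,"zhy":14},"yh":[68,36,69,84,79,19]}
After op 2 (replace /ub/cf 98): {"ub":{"cf":98,"g":72,"ri":93,"zhy":14},"yh":[68,36,69,84,79,19]}
After op 3 (replace /yh/0 31): {"ub":{"cf":98,"g":72,"ri":93,"zhy":14},"yh":[31,36,69,84,79,19]}
After op 4 (remove /ub): {"yh":[31,36,69,84,79,19]}
After op 5 (add /x 16): {"x":16,"yh":[31,36,69,84,79,19]}
After op 6 (replace /x 96): {"x":96,"yh":[31,36,69,84,79,19]}
After op 7 (replace /yh/2 6): {"x":96,"yh":[31,36,6,84,79,19]}
After op 8 (remove /x): {"yh":[31,36,6,84,79,19]}
After op 9 (remove /yh/0): {"yh":[36,6,84,79,19]}
After op 10 (add /yh 92): {"yh":92}
After op 11 (add /zb 94): {"yh":92,"zb":94}
After op 12 (add /qj 82): {"qj":82,"yh":92,"zb":94}
After op 13 (replace /qj 4): {"qj":4,"yh":92,"zb":94}
After op 14 (add /r 36): {"qj":4,"r":36,"yh":92,"zb":94}
After op 15 (replace /zb 36): {"qj":4,"r":36,"yh":92,"zb":36}
After op 16 (add /qj 13): {"qj":13,"r":36,"yh":92,"zb":36}
After op 17 (replace /qj 21): {"qj":21,"r":36,"yh":92,"zb":36}
After op 18 (replace /r 83): {"qj":21,"r":83,"yh":92,"zb":36}
After op 19 (replace /qj 51): {"qj":51,"r":83,"yh":92,"zb":36}
After op 20 (add /qj 47): {"qj":47,"r":83,"yh":92,"zb":36}
After op 21 (add /r 66): {"qj":47,"r":66,"yh":92,"zb":36}
After op 22 (add /os 6): {"os":6,"qj":47,"r":66,"yh":92,"zb":36}
After op 23 (add /ukb 26): {"os":6,"qj":47,"r":66,"ukb":26,"yh":92,"zb":36}
Size at the root: 6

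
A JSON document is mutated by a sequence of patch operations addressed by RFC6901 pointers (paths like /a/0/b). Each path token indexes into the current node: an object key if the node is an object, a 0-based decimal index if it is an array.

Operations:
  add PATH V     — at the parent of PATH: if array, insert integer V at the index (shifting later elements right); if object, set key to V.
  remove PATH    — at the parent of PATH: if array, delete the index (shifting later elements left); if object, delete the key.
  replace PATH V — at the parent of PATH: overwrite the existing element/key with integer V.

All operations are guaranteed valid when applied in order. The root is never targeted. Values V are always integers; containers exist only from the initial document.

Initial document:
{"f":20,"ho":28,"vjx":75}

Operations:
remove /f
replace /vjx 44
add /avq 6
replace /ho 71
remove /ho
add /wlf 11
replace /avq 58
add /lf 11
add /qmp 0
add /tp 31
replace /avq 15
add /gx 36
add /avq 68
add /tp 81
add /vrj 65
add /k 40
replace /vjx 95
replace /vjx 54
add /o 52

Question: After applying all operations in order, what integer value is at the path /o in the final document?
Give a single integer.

After op 1 (remove /f): {"ho":28,"vjx":75}
After op 2 (replace /vjx 44): {"ho":28,"vjx":44}
After op 3 (add /avq 6): {"avq":6,"ho":28,"vjx":44}
After op 4 (replace /ho 71): {"avq":6,"ho":71,"vjx":44}
After op 5 (remove /ho): {"avq":6,"vjx":44}
After op 6 (add /wlf 11): {"avq":6,"vjx":44,"wlf":11}
After op 7 (replace /avq 58): {"avq":58,"vjx":44,"wlf":11}
After op 8 (add /lf 11): {"avq":58,"lf":11,"vjx":44,"wlf":11}
After op 9 (add /qmp 0): {"avq":58,"lf":11,"qmp":0,"vjx":44,"wlf":11}
After op 10 (add /tp 31): {"avq":58,"lf":11,"qmp":0,"tp":31,"vjx":44,"wlf":11}
After op 11 (replace /avq 15): {"avq":15,"lf":11,"qmp":0,"tp":31,"vjx":44,"wlf":11}
After op 12 (add /gx 36): {"avq":15,"gx":36,"lf":11,"qmp":0,"tp":31,"vjx":44,"wlf":11}
After op 13 (add /avq 68): {"avq":68,"gx":36,"lf":11,"qmp":0,"tp":31,"vjx":44,"wlf":11}
After op 14 (add /tp 81): {"avq":68,"gx":36,"lf":11,"qmp":0,"tp":81,"vjx":44,"wlf":11}
After op 15 (add /vrj 65): {"avq":68,"gx":36,"lf":11,"qmp":0,"tp":81,"vjx":44,"vrj":65,"wlf":11}
After op 16 (add /k 40): {"avq":68,"gx":36,"k":40,"lf":11,"qmp":0,"tp":81,"vjx":44,"vrj":65,"wlf":11}
After op 17 (replace /vjx 95): {"avq":68,"gx":36,"k":40,"lf":11,"qmp":0,"tp":81,"vjx":95,"vrj":65,"wlf":11}
After op 18 (replace /vjx 54): {"avq":68,"gx":36,"k":40,"lf":11,"qmp":0,"tp":81,"vjx":54,"vrj":65,"wlf":11}
After op 19 (add /o 52): {"avq":68,"gx":36,"k":40,"lf":11,"o":52,"qmp":0,"tp":81,"vjx":54,"vrj":65,"wlf":11}
Value at /o: 52

Answer: 52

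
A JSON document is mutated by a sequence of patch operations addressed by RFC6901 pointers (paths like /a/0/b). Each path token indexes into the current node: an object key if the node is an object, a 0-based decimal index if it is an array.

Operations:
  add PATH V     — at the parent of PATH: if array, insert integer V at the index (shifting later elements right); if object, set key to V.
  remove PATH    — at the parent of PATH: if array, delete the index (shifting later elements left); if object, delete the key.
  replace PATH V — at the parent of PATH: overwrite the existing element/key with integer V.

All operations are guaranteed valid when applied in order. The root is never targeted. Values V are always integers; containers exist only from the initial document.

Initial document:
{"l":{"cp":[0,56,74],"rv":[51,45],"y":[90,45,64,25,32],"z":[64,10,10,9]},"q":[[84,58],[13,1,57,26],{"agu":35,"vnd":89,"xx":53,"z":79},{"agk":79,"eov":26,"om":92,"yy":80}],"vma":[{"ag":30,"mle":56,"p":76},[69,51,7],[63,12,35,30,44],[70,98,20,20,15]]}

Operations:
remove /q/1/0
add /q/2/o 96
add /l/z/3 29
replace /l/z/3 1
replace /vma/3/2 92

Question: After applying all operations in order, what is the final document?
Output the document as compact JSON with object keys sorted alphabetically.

After op 1 (remove /q/1/0): {"l":{"cp":[0,56,74],"rv":[51,45],"y":[90,45,64,25,32],"z":[64,10,10,9]},"q":[[84,58],[1,57,26],{"agu":35,"vnd":89,"xx":53,"z":79},{"agk":79,"eov":26,"om":92,"yy":80}],"vma":[{"ag":30,"mle":56,"p":76},[69,51,7],[63,12,35,30,44],[70,98,20,20,15]]}
After op 2 (add /q/2/o 96): {"l":{"cp":[0,56,74],"rv":[51,45],"y":[90,45,64,25,32],"z":[64,10,10,9]},"q":[[84,58],[1,57,26],{"agu":35,"o":96,"vnd":89,"xx":53,"z":79},{"agk":79,"eov":26,"om":92,"yy":80}],"vma":[{"ag":30,"mle":56,"p":76},[69,51,7],[63,12,35,30,44],[70,98,20,20,15]]}
After op 3 (add /l/z/3 29): {"l":{"cp":[0,56,74],"rv":[51,45],"y":[90,45,64,25,32],"z":[64,10,10,29,9]},"q":[[84,58],[1,57,26],{"agu":35,"o":96,"vnd":89,"xx":53,"z":79},{"agk":79,"eov":26,"om":92,"yy":80}],"vma":[{"ag":30,"mle":56,"p":76},[69,51,7],[63,12,35,30,44],[70,98,20,20,15]]}
After op 4 (replace /l/z/3 1): {"l":{"cp":[0,56,74],"rv":[51,45],"y":[90,45,64,25,32],"z":[64,10,10,1,9]},"q":[[84,58],[1,57,26],{"agu":35,"o":96,"vnd":89,"xx":53,"z":79},{"agk":79,"eov":26,"om":92,"yy":80}],"vma":[{"ag":30,"mle":56,"p":76},[69,51,7],[63,12,35,30,44],[70,98,20,20,15]]}
After op 5 (replace /vma/3/2 92): {"l":{"cp":[0,56,74],"rv":[51,45],"y":[90,45,64,25,32],"z":[64,10,10,1,9]},"q":[[84,58],[1,57,26],{"agu":35,"o":96,"vnd":89,"xx":53,"z":79},{"agk":79,"eov":26,"om":92,"yy":80}],"vma":[{"ag":30,"mle":56,"p":76},[69,51,7],[63,12,35,30,44],[70,98,92,20,15]]}

Answer: {"l":{"cp":[0,56,74],"rv":[51,45],"y":[90,45,64,25,32],"z":[64,10,10,1,9]},"q":[[84,58],[1,57,26],{"agu":35,"o":96,"vnd":89,"xx":53,"z":79},{"agk":79,"eov":26,"om":92,"yy":80}],"vma":[{"ag":30,"mle":56,"p":76},[69,51,7],[63,12,35,30,44],[70,98,92,20,15]]}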